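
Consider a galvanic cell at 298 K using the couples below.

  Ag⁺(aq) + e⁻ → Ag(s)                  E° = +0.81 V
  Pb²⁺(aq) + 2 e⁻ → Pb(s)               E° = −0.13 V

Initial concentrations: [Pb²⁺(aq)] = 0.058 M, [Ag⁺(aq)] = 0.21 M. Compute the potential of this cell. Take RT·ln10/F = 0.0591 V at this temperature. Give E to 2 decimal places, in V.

The Ag⁺/Ag couple has the more positive E°, so it is the cathode; Pb²⁺/Pb is the anode.
E°cell = E°cat − E°an = +0.81 − (−0.13) = +0.94 V; n = 2.
For the overall reaction 2 Ag⁺(aq) + Pb(s) → 2 Ag(s) + Pb²⁺(aq), Q = [Pb²⁺(aq)] / [Ag⁺(aq)]^2 = 1.32, giving log Q = 0.119.
By the Nernst equation, E = +0.94 − (0.0591/2)·(0.119) = +0.94 V.

+0.94 V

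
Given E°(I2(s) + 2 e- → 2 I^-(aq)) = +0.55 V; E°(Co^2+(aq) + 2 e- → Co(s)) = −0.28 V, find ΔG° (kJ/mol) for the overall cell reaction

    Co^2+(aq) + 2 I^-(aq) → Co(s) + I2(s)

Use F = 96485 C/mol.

In the reaction as written Co^2+(aq) is reduced, so the Co²⁺/Co couple is the cathode and I₂/I⁻ is the anode.
E°cell = −0.28 − (+0.55) = −0.83 V; balancing electrons gives n = 2.
ΔG° = −nFE°cell = −(2)(96485)(−0.83) J/mol = +160 kJ/mol.

+160 kJ/mol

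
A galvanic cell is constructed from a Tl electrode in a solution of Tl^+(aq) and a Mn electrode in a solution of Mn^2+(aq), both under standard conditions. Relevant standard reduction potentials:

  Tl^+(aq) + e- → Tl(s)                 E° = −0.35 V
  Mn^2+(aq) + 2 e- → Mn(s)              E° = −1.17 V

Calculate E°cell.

Of the two couples in this cell, the one with the more positive reduction potential is reduced at the cathode: here that is Tl⁺/Tl (−0.35 V); Mn²⁺/Mn (−1.17 V) is the anode.
E°cell = E°(cathode) − E°(anode) = −0.35 − (−1.17) = +0.82 V.

+0.82 V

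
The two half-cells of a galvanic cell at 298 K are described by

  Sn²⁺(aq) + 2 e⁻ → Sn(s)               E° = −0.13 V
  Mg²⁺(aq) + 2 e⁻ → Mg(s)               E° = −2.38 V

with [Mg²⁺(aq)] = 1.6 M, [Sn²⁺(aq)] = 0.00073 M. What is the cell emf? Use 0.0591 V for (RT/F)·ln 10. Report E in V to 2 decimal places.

The Sn²⁺/Sn couple has the more positive E°, so it is the cathode; Mg²⁺/Mg is the anode.
E°cell = E°cat − E°an = −0.13 − (−2.38) = +2.25 V; n = 2.
Balancing gives Sn²⁺(aq) + Mg(s) → Sn(s) + Mg²⁺(aq); hence Q = [Mg²⁺(aq)] / [Sn²⁺(aq)] = 2.19×10^3 (log Q = 3.341).
By the Nernst equation, E = +2.25 − (0.0591/2)·(3.341) = +2.15 V.

+2.15 V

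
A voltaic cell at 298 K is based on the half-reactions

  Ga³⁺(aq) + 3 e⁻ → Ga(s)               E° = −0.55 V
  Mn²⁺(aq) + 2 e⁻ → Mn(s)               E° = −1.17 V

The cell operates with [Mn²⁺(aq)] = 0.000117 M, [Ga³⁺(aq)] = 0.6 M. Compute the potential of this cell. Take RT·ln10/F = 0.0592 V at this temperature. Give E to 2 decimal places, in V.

Ga³⁺/Ga is reduced (cathode, E° = −0.55 V) and Mn²⁺/Mn is oxidized (anode).
E°cell = −0.55 − (−1.17) = +0.62 V, with n = 6 electrons transferred.
The balanced reaction is 2 Ga³⁺(aq) + 3 Mn(s) → 2 Ga(s) + 3 Mn²⁺(aq), so Q = [Mn²⁺(aq)]^3 / [Ga³⁺(aq)]^2 = 4.45×10^−12 and log Q = −11.352.
E = E° − (0.0592/n)·log Q = +0.62 − (0.0592/6)(−11.352) = +0.73 V.

+0.73 V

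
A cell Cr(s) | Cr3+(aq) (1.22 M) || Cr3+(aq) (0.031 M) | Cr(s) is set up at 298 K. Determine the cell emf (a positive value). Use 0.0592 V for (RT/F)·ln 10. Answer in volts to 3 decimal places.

0.031 V

For a concentration cell E°cell = 0, since both electrodes use the same couple.
The compartment with the higher Cr3+(aq) concentration (1.22 M) acts as the cathode; ions are reduced there and produced at the dilute (0.031 M) anode.
With n = 3, Ecell = −(0.0592/3)·log([dilute]/[conc]) = −(0.0592/3)·log(0.031/1.22) = +0.031 V.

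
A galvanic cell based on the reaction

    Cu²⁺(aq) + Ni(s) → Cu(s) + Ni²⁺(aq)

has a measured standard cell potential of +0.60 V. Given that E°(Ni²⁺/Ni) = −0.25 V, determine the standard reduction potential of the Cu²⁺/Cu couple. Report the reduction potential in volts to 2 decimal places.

+0.35 V

In the reaction as written the Cu²⁺/Cu couple is reduced (cathode) and Ni²⁺/Ni is oxidized (anode), so E°cell = E°(Cu²⁺/Cu) − E°(Ni²⁺/Ni).
E°(Cu²⁺/Cu) = E°cell + E°(anode) = +0.60 + (−0.25) = +0.35 V.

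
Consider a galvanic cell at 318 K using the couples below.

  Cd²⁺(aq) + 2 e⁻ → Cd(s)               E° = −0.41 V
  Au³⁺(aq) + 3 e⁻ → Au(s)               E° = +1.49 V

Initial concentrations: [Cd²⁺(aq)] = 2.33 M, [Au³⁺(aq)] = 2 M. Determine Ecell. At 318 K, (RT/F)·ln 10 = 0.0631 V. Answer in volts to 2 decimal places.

Since E°(Au³⁺/Au) > E°(Cd²⁺/Cd), Au³⁺/Au serves as the cathode.
The standard potential is +1.49 − (−0.41) = +1.90 V and the balanced reaction transfers n = 6 electrons.
The balanced reaction is 2 Au³⁺(aq) + 3 Cd(s) → 2 Au(s) + 3 Cd²⁺(aq), so Q = [Cd²⁺(aq)]^3 / [Au³⁺(aq)]^2 = 3.16 and log Q = 0.500.
By the Nernst equation, E = +1.90 − (0.0631/6)·(0.500) = +1.89 V.

+1.89 V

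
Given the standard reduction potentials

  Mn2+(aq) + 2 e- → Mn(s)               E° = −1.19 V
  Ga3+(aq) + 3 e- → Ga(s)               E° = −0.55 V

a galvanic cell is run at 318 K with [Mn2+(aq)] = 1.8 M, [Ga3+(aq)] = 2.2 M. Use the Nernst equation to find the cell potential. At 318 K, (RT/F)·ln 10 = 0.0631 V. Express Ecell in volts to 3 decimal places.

+0.639 V

The Ga³⁺/Ga couple has the more positive E°, so it is the cathode; Mn²⁺/Mn is the anode.
E°cell = −0.55 − (−1.19) = +0.64 V, with n = 6 electrons transferred.
For the overall reaction 2 Ga3+(aq) + 3 Mn(s) → 2 Ga(s) + 3 Mn2+(aq), Q = [Mn2+(aq)]^3 / [Ga3+(aq)]^2 = 1.2, giving log Q = 0.081.
E = E° − (0.0631/n)·log Q = +0.64 − (0.0631/6)(0.081) = +0.639 V.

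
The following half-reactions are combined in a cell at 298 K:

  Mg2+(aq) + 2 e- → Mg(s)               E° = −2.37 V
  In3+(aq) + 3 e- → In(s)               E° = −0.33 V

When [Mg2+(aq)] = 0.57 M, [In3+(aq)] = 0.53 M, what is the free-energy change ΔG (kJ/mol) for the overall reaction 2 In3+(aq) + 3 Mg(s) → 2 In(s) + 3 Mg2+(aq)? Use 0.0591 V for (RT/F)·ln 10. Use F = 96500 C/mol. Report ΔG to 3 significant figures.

−1180 kJ/mol

With In³⁺/In reduced at the cathode, E°cell = −0.33 − (−2.37) = +2.04 V and n = 6.
Here Q = [Mg2+(aq)]^3 / [In3+(aq)]^2 = 0.659 (log Q = −0.181), giving E = +2.04 − (0.0591/6)·(−0.181) = +2.0418 V.
ΔG = −nFE = −(6)(96500)(+2.0418) J/mol = −1180 kJ/mol.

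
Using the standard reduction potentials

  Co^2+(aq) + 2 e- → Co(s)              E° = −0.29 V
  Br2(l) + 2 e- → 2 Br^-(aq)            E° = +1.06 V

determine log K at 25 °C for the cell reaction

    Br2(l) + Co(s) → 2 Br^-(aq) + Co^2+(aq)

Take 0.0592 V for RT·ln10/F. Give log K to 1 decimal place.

The Br₂/Br⁻ couple is reduced (cathode); E°cell = +1.06 − (−0.29) = +1.35 V with n = 2.
At equilibrium E = 0, so log K = nE°cell / 0.0592 = (2)(+1.35) / 0.0592 = 45.6.

log K = 45.6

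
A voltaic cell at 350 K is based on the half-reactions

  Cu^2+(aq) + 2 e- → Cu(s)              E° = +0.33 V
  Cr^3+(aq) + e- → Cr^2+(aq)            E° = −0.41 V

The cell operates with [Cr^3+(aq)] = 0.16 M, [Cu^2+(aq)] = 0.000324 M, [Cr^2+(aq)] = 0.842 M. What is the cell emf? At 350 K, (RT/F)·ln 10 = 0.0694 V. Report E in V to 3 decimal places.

+0.669 V

Cu²⁺/Cu is reduced (cathode, E° = +0.33 V) and Cr³⁺/Cr²⁺ is oxidized (anode).
The standard potential is +0.33 − (−0.41) = +0.74 V and the balanced reaction transfers n = 2 electrons.
The balanced reaction is Cu^2+(aq) + 2 Cr^2+(aq) → Cu(s) + 2 Cr^3+(aq), so Q = [Cr^3+(aq)]^2 / ([Cu^2+(aq)]·[Cr^2+(aq)]^2) = 111 and log Q = 2.047.
By the Nernst equation, E = +0.74 − (0.0694/2)·(2.047) = +0.669 V.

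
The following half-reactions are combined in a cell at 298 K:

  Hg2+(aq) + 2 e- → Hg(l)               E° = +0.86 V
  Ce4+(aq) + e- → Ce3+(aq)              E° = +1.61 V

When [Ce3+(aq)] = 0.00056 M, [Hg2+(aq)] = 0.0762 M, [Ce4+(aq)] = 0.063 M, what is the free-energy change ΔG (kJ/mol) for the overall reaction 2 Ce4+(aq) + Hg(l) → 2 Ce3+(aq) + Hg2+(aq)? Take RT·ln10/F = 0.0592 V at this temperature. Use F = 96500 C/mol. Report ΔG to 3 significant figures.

The standard cell potential is +1.61 − (+0.86) = +0.75 V, with n = 2 electrons in the balanced equation.
Q = ([Ce3+(aq)]^2·[Hg2+(aq)]) / [Ce4+(aq)]^2 = 6.02×10^−6, so log Q = −5.220 and E = +0.75 − (0.0592/2)(−5.220) = +0.9045 V.
Then ΔG = −nFE = −2 × 96500 × +0.9045 J/mol = −175 kJ/mol.

−175 kJ/mol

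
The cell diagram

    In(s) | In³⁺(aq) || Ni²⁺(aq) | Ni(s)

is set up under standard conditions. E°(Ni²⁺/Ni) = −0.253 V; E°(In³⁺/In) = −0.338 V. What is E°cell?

By convention the left-hand electrode in cell notation is the anode (oxidation) and the right-hand electrode is the cathode (reduction).
E°cell = E°(right) − E°(left) = −0.253 − (−0.338) = +0.085 V.

+0.085 V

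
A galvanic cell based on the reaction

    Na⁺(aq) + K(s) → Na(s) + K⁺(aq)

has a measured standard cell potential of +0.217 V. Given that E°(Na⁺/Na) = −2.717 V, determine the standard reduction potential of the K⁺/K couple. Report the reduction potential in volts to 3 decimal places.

In the reaction as written the Na⁺/Na couple is reduced (cathode) and K⁺/K is oxidized (anode), so E°cell = E°(Na⁺/Na) − E°(K⁺/K).
E°(K⁺/K) = E°(cathode) − E°cell = −2.717 − (+0.217) = −2.934 V.

−2.934 V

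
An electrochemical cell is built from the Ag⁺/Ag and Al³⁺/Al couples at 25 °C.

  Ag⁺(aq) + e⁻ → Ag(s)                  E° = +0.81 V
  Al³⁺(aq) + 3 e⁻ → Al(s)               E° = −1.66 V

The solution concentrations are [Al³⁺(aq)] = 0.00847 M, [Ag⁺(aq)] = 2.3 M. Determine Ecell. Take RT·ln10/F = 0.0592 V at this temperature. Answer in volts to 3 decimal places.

+2.532 V

Since E°(Ag⁺/Ag) > E°(Al³⁺/Al), Ag⁺/Ag serves as the cathode.
E°cell = E°cat − E°an = +0.81 − (−1.66) = +2.47 V; n = 3.
For the overall reaction 3 Ag⁺(aq) + Al(s) → 3 Ag(s) + Al³⁺(aq), Q = [Al³⁺(aq)] / [Ag⁺(aq)]^3 = 0.000696, giving log Q = −3.157.
E = E° − (0.0592/n)·log Q = +2.47 − (0.0592/3)(−3.157) = +2.532 V.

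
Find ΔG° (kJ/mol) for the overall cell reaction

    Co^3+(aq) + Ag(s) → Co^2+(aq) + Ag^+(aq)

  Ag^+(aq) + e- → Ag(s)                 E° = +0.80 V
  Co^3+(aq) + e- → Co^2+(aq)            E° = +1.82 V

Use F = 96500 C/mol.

−98.4 kJ/mol

In the reaction as written Co^3+(aq) is reduced, so the Co³⁺/Co²⁺ couple is the cathode and Ag⁺/Ag is the anode.
E°cell = +1.82 − (+0.80) = +1.02 V; balancing electrons gives n = 1.
ΔG° = −nFE°cell = −(1)(96500)(+1.02) J/mol = −98.4 kJ/mol.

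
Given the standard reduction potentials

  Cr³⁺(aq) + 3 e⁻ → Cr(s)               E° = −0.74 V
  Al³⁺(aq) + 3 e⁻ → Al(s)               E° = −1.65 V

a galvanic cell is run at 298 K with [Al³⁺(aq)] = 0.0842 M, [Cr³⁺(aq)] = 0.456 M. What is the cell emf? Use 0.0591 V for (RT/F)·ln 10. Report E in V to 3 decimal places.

Cr³⁺/Cr is reduced (cathode, E° = −0.74 V) and Al³⁺/Al is oxidized (anode).
E°cell = E°cat − E°an = −0.74 − (−1.65) = +0.91 V; n = 3.
For the overall reaction Cr³⁺(aq) + Al(s) → Cr(s) + Al³⁺(aq), Q = [Al³⁺(aq)] / [Cr³⁺(aq)] = 0.185, giving log Q = −0.734.
E = E° − (0.0591/n)·log Q = +0.91 − (0.0591/3)(−0.734) = +0.924 V.

+0.924 V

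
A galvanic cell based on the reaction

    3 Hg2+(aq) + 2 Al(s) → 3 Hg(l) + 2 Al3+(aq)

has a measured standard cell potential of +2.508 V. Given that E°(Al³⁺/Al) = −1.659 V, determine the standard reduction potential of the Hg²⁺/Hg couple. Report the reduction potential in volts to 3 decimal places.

In the reaction as written the Hg²⁺/Hg couple is reduced (cathode) and Al³⁺/Al is oxidized (anode), so E°cell = E°(Hg²⁺/Hg) − E°(Al³⁺/Al).
E°(Hg²⁺/Hg) = E°cell + E°(anode) = +2.508 + (−1.659) = +0.849 V.

+0.849 V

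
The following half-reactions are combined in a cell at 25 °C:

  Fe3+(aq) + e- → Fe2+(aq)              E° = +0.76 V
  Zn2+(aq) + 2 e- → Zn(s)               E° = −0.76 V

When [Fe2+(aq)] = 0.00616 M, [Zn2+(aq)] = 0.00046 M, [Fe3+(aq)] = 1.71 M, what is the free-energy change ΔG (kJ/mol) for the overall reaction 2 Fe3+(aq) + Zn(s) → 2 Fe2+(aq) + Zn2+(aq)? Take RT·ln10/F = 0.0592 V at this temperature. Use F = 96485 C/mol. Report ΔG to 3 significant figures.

−340 kJ/mol

With Fe³⁺/Fe²⁺ reduced at the cathode, E°cell = +0.76 − (−0.76) = +1.52 V and n = 2.
Q = ([Fe2+(aq)]^2·[Zn2+(aq)]) / [Fe3+(aq)]^2 = 5.97×10^−9, so log Q = −8.224 and E = +1.52 − (0.0592/2)(−8.224) = +1.7634 V.
ΔG = −nFE = −(2)(96485)(+1.7634) J/mol = −340 kJ/mol.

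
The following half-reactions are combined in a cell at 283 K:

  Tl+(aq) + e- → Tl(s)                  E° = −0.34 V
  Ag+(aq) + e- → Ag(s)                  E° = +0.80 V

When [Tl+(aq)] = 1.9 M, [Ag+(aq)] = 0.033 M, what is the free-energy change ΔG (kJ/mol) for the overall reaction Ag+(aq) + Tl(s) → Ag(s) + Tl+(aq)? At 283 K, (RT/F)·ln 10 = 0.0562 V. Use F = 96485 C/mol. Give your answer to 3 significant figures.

E°cell = +0.80 − (−0.34) = +1.14 V; the balanced reaction transfers n = 1 electron.
Q = [Tl+(aq)] / [Ag+(aq)] = 57.6, so log Q = 1.760 and E = +1.14 − (0.0562/1)(1.760) = +1.0411 V.
ΔG = −nFE = −(1)(96485)(+1.0411) J/mol = −100 kJ/mol.

−100 kJ/mol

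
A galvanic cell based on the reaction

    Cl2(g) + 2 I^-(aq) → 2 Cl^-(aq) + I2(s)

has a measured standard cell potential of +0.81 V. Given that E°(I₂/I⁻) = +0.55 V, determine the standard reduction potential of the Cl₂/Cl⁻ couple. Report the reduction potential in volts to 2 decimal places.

In the reaction as written the Cl₂/Cl⁻ couple is reduced (cathode) and I₂/I⁻ is oxidized (anode), so E°cell = E°(Cl₂/Cl⁻) − E°(I₂/I⁻).
E°(Cl₂/Cl⁻) = E°cell + E°(anode) = +0.81 + (+0.55) = +1.36 V.

+1.36 V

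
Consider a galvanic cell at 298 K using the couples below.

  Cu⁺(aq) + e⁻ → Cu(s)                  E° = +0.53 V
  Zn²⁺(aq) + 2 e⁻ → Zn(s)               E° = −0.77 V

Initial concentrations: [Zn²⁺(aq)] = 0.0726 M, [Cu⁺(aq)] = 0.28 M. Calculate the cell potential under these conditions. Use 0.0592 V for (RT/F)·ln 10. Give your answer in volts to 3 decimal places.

+1.301 V

Cu⁺/Cu is reduced (cathode, E° = +0.53 V) and Zn²⁺/Zn is oxidized (anode).
E°cell = E°cat − E°an = +0.53 − (−0.77) = +1.30 V; n = 2.
For the overall reaction 2 Cu⁺(aq) + Zn(s) → 2 Cu(s) + Zn²⁺(aq), Q = [Zn²⁺(aq)] / [Cu⁺(aq)]^2 = 0.926, giving log Q = −0.033.
By the Nernst equation, E = +1.30 − (0.0592/2)·(−0.033) = +1.301 V.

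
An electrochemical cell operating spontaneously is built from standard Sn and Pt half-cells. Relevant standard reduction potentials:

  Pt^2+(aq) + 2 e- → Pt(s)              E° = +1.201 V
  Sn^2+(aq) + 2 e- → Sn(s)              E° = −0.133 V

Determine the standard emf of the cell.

The Pt²⁺/Pt couple has the higher E°, so Pt ion is reduced (cathode) and Sn is oxidized (anode).
E°cell = E°(cathode) − E°(anode) = +1.201 − (−0.133) = +1.334 V.

+1.334 V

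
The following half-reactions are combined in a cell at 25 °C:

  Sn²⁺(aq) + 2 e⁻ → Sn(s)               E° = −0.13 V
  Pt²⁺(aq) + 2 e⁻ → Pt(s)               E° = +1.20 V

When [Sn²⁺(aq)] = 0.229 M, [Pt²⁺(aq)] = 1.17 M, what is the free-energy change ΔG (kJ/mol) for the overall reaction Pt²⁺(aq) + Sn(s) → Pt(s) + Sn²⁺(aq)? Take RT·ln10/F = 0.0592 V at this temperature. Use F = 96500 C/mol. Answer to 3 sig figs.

With Pt²⁺/Pt reduced at the cathode, E°cell = +1.20 − (−0.13) = +1.33 V and n = 2.
Q = [Sn²⁺(aq)] / [Pt²⁺(aq)] = 0.196, so log Q = −0.708 and E = +1.33 − (0.0592/2)(−0.708) = +1.3510 V.
Finally ΔG = −nFE = −(2)(96500 C/mol)(+1.3510 V) = −261 kJ/mol.

−261 kJ/mol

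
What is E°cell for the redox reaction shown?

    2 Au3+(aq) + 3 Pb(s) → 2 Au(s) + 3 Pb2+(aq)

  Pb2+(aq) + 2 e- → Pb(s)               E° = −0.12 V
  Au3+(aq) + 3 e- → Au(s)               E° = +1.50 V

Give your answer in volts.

+1.62 V

In the reaction as written, Au3+(aq) is reduced (cathode) and Pb2+(aq) is produced by oxidation at the anode.
E°cell = E°(cathode) − E°(anode) = +1.50 − (−0.12) = +1.62 V.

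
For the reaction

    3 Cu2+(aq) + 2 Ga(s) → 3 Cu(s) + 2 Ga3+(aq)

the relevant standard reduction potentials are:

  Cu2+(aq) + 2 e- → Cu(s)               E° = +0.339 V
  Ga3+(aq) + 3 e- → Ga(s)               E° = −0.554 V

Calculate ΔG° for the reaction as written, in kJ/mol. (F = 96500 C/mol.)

−517 kJ/mol

In the reaction as written Cu2+(aq) is reduced, so the Cu²⁺/Cu couple is the cathode and Ga³⁺/Ga is the anode.
E°cell = +0.339 − (−0.554) = +0.893 V; balancing electrons gives n = 6.
ΔG° = −nFE°cell = −(6)(96500)(+0.893) J/mol = −517 kJ/mol.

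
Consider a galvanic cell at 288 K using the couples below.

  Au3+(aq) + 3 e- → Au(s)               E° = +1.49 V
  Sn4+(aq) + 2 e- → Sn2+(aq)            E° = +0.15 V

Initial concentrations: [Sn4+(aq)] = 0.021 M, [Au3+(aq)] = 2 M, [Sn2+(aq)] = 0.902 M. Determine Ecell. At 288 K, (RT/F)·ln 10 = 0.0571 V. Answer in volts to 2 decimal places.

+1.39 V

Since E°(Au³⁺/Au) > E°(Sn⁴⁺/Sn²⁺), Au³⁺/Au serves as the cathode.
E°cell = +1.49 − (+0.15) = +1.34 V, with n = 6 electrons transferred.
Balancing gives 2 Au3+(aq) + 3 Sn2+(aq) → 2 Au(s) + 3 Sn4+(aq); hence Q = [Sn4+(aq)]^3 / ([Au3+(aq)]^2·[Sn2+(aq)]^3) = 3.15×10^−6 (log Q = −5.501).
By the Nernst equation, E = +1.34 − (0.0571/6)·(−5.501) = +1.39 V.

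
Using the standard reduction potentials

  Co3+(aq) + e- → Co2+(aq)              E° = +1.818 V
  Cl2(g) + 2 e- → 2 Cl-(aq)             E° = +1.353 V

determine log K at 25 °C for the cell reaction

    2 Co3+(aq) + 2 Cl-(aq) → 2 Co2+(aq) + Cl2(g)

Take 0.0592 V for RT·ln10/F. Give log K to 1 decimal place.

The Co³⁺/Co²⁺ couple is reduced (cathode); E°cell = +1.818 − (+1.353) = +0.465 V with n = 2.
At equilibrium E = 0, so log K = nE°cell / 0.0592 = (2)(+0.465) / 0.0592 = 15.7.

log K = 15.7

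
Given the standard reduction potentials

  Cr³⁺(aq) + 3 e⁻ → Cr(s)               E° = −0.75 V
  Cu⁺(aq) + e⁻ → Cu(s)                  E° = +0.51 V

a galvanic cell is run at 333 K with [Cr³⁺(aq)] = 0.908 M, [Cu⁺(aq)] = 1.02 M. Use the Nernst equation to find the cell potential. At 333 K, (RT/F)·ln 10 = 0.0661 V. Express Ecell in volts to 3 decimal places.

+1.261 V

Cu⁺/Cu is reduced (cathode, E° = +0.51 V) and Cr³⁺/Cr is oxidized (anode).
E°cell = +0.51 − (−0.75) = +1.26 V, with n = 3 electrons transferred.
Balancing gives 3 Cu⁺(aq) + Cr(s) → 3 Cu(s) + Cr³⁺(aq); hence Q = [Cr³⁺(aq)] / [Cu⁺(aq)]^3 = 0.856 (log Q = −0.068).
E = E° − (0.0661/n)·log Q = +1.26 − (0.0661/3)(−0.068) = +1.261 V.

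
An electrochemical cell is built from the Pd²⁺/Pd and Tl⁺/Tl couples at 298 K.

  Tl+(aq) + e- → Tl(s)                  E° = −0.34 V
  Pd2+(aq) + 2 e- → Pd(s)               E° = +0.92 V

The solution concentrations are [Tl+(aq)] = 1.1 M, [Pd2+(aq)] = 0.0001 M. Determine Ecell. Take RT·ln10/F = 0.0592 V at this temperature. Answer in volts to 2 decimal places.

+1.14 V

Pd²⁺/Pd is reduced (cathode, E° = +0.92 V) and Tl⁺/Tl is oxidized (anode).
The standard potential is +0.92 − (−0.34) = +1.26 V and the balanced reaction transfers n = 2 electrons.
Balancing gives Pd2+(aq) + 2 Tl(s) → Pd(s) + 2 Tl+(aq); hence Q = [Tl+(aq)]^2 / [Pd2+(aq)] = 1.21×10^4 (log Q = 4.083).
Applying E = E° − (RT ln10/nF)·log Q gives +1.26 − (0.0592/2)(4.083) = +1.14 V.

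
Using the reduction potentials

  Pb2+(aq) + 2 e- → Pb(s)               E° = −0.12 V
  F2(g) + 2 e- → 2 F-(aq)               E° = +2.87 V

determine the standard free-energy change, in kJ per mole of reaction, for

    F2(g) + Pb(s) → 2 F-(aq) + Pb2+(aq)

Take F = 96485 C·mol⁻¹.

In the reaction as written F2(g) is reduced, so the F₂/F⁻ couple is the cathode and Pb²⁺/Pb is the anode.
E°cell = +2.87 − (−0.12) = +2.99 V; balancing electrons gives n = 2.
ΔG° = −nFE°cell = −(2)(96485)(+2.99) J/mol = −577 kJ/mol.

−577 kJ/mol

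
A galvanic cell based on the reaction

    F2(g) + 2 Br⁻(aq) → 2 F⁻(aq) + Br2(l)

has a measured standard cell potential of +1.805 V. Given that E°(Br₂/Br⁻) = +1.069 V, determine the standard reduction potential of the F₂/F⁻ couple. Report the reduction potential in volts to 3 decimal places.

In the reaction as written the F₂/F⁻ couple is reduced (cathode) and Br₂/Br⁻ is oxidized (anode), so E°cell = E°(F₂/F⁻) − E°(Br₂/Br⁻).
E°(F₂/F⁻) = E°cell + E°(anode) = +1.805 + (+1.069) = +2.874 V.

+2.874 V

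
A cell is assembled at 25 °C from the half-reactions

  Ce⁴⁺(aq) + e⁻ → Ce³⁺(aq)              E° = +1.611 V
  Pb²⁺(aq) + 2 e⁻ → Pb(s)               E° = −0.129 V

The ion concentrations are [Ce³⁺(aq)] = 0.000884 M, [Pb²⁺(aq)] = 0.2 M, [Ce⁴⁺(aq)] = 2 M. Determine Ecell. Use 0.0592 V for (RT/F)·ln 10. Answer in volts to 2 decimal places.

The Ce⁴⁺/Ce³⁺ couple has the more positive E°, so it is the cathode; Pb²⁺/Pb is the anode.
The standard potential is +1.611 − (−0.129) = +1.740 V and the balanced reaction transfers n = 2 electrons.
Balancing gives 2 Ce⁴⁺(aq) + Pb(s) → 2 Ce³⁺(aq) + Pb²⁺(aq); hence Q = ([Ce³⁺(aq)]^2·[Pb²⁺(aq)]) / [Ce⁴⁺(aq)]^2 = 3.91×10^−8 (log Q = −7.408).
E = E° − (0.0592/n)·log Q = +1.740 − (0.0592/2)(−7.408) = +1.96 V.

+1.96 V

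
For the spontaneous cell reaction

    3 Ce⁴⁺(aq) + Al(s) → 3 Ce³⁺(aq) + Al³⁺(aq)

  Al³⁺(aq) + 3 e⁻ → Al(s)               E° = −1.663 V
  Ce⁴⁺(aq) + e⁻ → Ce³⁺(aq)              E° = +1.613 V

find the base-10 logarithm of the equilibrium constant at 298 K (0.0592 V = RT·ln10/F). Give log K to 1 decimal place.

log K = 166.0

The Ce⁴⁺/Ce³⁺ couple is reduced (cathode); E°cell = +1.613 − (−1.663) = +3.276 V with n = 3.
At equilibrium E = 0, so log K = nE°cell / 0.0592 = (3)(+3.276) / 0.0592 = 166.0.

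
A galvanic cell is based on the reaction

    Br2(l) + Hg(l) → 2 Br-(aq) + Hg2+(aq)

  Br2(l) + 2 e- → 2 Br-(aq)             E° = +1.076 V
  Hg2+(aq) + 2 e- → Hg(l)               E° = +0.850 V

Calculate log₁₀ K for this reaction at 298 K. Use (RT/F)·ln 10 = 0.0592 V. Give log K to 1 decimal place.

log K = 7.6

The Br₂/Br⁻ couple is reduced (cathode); E°cell = +1.076 − (+0.850) = +0.226 V with n = 2.
At equilibrium E = 0, so log K = nE°cell / 0.0592 = (2)(+0.226) / 0.0592 = 7.6.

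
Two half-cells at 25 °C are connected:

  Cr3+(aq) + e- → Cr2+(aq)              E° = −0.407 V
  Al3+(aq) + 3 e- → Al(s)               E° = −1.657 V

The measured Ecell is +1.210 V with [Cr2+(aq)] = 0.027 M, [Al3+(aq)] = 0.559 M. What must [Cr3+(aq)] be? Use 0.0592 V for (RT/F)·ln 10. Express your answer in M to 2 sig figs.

The Cr³⁺/Cr²⁺ couple has the larger reduction potential, so it is the cathode: E°cell = −0.407 − (−1.657) = +1.250 V and n = 3.
Rearranging E = E° − (0.0592/n)·log Q gives log Q = 3(+1.250 − (+1.210))/0.0592 = 2.027.
For 3 Cr3+(aq) + Al(s) → 3 Cr2+(aq) + Al3+(aq), the reaction quotient is Q = ([Cr2+(aq)]^3·[Al3+(aq)]) / [Cr3+(aq)]^3.
Isolating [Cr3+(aq)] in Q = 10^{2.027} yields log [Cr3+(aq)] = −2.328, i.e. 0.0047 M.

0.0047 M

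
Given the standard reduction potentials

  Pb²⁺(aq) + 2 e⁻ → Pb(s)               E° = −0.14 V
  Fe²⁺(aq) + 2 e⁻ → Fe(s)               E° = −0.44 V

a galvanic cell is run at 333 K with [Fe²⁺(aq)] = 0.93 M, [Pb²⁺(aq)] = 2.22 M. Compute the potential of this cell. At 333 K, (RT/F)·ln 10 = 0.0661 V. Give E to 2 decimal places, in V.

Since E°(Pb²⁺/Pb) > E°(Fe²⁺/Fe), Pb²⁺/Pb serves as the cathode.
The standard potential is −0.14 − (−0.44) = +0.30 V and the balanced reaction transfers n = 2 electrons.
The balanced reaction is Pb²⁺(aq) + Fe(s) → Pb(s) + Fe²⁺(aq), so Q = [Fe²⁺(aq)] / [Pb²⁺(aq)] = 0.419 and log Q = −0.378.
Applying E = E° − (RT ln10/nF)·log Q gives +0.30 − (0.0661/2)(−0.378) = +0.31 V.

+0.31 V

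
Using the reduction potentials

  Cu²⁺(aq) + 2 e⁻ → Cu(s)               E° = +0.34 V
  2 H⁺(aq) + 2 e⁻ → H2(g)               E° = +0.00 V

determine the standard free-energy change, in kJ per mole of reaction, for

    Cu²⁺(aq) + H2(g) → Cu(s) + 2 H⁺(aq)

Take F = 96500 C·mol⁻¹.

In the reaction as written Cu²⁺(aq) is reduced, so the Cu²⁺/Cu couple is the cathode and 2H⁺/H₂ is the anode.
E°cell = +0.34 − (+0.00) = +0.34 V; balancing electrons gives n = 2.
ΔG° = −nFE°cell = −(2)(96500)(+0.34) J/mol = −65.6 kJ/mol.

−65.6 kJ/mol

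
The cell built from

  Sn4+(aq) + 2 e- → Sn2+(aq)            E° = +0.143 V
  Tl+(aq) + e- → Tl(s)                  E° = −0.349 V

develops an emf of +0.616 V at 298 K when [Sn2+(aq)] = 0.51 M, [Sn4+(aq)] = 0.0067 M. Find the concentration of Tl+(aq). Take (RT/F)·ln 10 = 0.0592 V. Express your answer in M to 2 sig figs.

0.00092 M

The Sn⁴⁺/Sn²⁺ couple has the larger reduction potential, so it is the cathode: E°cell = +0.143 − (−0.349) = +0.492 V and n = 2.
Rearranging E = E° − (0.0592/n)·log Q gives log Q = 2(+0.492 − (+0.616))/0.0592 = −4.189.
For Sn4+(aq) + 2 Tl(s) → Sn2+(aq) + 2 Tl+(aq), the reaction quotient is Q = ([Sn2+(aq)]·[Tl+(aq)]^2) / [Sn4+(aq)].
Isolating [Tl+(aq)] in Q = 10^{−4.189} yields log [Tl+(aq)] = −3.035, i.e. 0.00092 M.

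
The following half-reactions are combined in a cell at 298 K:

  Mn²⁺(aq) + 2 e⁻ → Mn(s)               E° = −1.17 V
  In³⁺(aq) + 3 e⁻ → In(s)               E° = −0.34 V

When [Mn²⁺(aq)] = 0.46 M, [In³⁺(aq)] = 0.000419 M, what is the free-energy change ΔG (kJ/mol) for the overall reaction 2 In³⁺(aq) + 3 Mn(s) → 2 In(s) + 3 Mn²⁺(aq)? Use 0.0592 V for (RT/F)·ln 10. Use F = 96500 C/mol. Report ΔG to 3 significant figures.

With In³⁺/In reduced at the cathode, E°cell = −0.34 − (−1.17) = +0.83 V and n = 6.
Q = [Mn²⁺(aq)]^3 / [In³⁺(aq)]^2 = 5.54×10^5, so log Q = 5.744 and E = +0.83 − (0.0592/6)(5.744) = +0.7733 V.
Finally ΔG = −nFE = −(6)(96500 C/mol)(+0.7733 V) = −448 kJ/mol.

−448 kJ/mol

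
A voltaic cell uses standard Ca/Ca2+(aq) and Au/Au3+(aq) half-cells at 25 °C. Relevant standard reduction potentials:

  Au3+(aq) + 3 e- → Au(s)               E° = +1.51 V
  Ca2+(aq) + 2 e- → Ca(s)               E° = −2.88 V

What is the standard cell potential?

+4.39 V

The Au³⁺/Au couple has the higher E°, so Au ion is reduced (cathode) and Ca is oxidized (anode).
E°cell = E°(cathode) − E°(anode) = +1.51 − (−2.88) = +4.39 V.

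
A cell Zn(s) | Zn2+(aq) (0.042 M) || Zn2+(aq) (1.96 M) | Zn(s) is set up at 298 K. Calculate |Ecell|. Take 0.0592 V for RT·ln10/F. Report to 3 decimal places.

0.049 V

For a concentration cell E°cell = 0, since both electrodes use the same couple.
The compartment with the higher Zn2+(aq) concentration (1.96 M) acts as the cathode; ions are reduced there and produced at the dilute (0.042 M) anode.
With n = 2, Ecell = −(0.0592/2)·log([dilute]/[conc]) = −(0.0592/2)·log(0.042/1.96) = +0.049 V.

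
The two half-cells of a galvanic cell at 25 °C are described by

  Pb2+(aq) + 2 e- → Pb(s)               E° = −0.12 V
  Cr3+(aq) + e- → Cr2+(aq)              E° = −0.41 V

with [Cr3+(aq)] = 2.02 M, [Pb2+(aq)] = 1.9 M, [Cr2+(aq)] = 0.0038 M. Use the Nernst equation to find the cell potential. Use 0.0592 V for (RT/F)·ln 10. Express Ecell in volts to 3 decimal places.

The Pb²⁺/Pb couple has the more positive E°, so it is the cathode; Cr³⁺/Cr²⁺ is the anode.
The standard potential is −0.12 − (−0.41) = +0.29 V and the balanced reaction transfers n = 2 electrons.
Balancing gives Pb2+(aq) + 2 Cr2+(aq) → Pb(s) + 2 Cr3+(aq); hence Q = [Cr3+(aq)]^2 / ([Pb2+(aq)]·[Cr2+(aq)]^2) = 1.49×10^5 (log Q = 5.172).
E = E° − (0.0592/n)·log Q = +0.29 − (0.0592/2)(5.172) = +0.137 V.

+0.137 V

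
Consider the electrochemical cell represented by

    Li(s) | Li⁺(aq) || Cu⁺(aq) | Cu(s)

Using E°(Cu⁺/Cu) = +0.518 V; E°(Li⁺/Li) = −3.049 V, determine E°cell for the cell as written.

+3.567 V

By convention the left-hand electrode in cell notation is the anode (oxidation) and the right-hand electrode is the cathode (reduction).
E°cell = E°(right) − E°(left) = +0.518 − (−3.049) = +3.567 V.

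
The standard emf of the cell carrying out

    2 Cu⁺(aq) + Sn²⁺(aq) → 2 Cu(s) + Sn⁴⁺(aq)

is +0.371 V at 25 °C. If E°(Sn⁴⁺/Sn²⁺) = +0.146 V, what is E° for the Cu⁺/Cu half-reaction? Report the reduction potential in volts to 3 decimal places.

In the reaction as written the Cu⁺/Cu couple is reduced (cathode) and Sn⁴⁺/Sn²⁺ is oxidized (anode), so E°cell = E°(Cu⁺/Cu) − E°(Sn⁴⁺/Sn²⁺).
E°(Cu⁺/Cu) = E°cell + E°(anode) = +0.371 + (+0.146) = +0.517 V.

+0.517 V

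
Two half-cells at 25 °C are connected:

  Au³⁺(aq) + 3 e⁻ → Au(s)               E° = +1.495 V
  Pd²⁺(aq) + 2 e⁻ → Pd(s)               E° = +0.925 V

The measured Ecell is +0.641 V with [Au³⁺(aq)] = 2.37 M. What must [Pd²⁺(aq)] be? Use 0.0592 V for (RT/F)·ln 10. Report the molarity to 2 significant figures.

0.0071 M

With Au³⁺/Au at the cathode and Pd²⁺/Pd at the anode, E°cell = +1.495 − (+0.925) = +0.570 V (n = 6).
From the Nernst equation, log Q = n(E° − E)/0.0592 = 6·(+0.570 − (+0.641))/0.0592 = −7.196.
Balancing electrons gives 2 Au³⁺(aq) + 3 Pd(s) → 2 Au(s) + 3 Pd²⁺(aq); thus Q = [Pd²⁺(aq)]^3 / [Au³⁺(aq)]^2.
Isolating [Pd²⁺(aq)] in Q = 10^{−7.196} yields log [Pd²⁺(aq)] = −2.149, i.e. 0.0071 M.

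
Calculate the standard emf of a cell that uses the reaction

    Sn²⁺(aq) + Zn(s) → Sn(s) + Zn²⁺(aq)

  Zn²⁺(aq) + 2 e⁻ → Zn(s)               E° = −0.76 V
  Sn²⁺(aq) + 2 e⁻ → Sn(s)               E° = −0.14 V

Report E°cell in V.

Sn²⁺(aq) gains electrons, so the Sn²⁺/Sn couple is the cathode; the Zn²⁺/Zn couple is the anode.
E°cell = E°(cathode) − E°(anode) = −0.14 − (−0.76) = +0.62 V.

+0.62 V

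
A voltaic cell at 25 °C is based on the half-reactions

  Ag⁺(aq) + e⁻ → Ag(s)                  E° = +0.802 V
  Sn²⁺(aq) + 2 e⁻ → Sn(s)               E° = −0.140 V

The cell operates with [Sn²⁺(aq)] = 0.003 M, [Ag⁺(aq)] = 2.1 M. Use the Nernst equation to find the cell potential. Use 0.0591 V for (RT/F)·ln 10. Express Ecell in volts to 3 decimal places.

+1.036 V

Ag⁺/Ag is reduced (cathode, E° = +0.802 V) and Sn²⁺/Sn is oxidized (anode).
The standard potential is +0.802 − (−0.140) = +0.942 V and the balanced reaction transfers n = 2 electrons.
For the overall reaction 2 Ag⁺(aq) + Sn(s) → 2 Ag(s) + Sn²⁺(aq), Q = [Sn²⁺(aq)] / [Ag⁺(aq)]^2 = 0.00068, giving log Q = −3.167.
E = E° − (0.0591/n)·log Q = +0.942 − (0.0591/2)(−3.167) = +1.036 V.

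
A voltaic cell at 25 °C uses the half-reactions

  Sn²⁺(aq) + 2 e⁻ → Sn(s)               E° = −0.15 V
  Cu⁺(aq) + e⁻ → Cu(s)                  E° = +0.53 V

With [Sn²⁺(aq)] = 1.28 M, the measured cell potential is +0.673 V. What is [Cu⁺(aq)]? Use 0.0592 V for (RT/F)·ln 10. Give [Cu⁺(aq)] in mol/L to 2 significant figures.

With Cu⁺/Cu at the cathode and Sn²⁺/Sn at the anode, E°cell = +0.53 − (−0.15) = +0.68 V (n = 2).
Rearranging E = E° − (0.0592/n)·log Q gives log Q = 2(+0.68 − (+0.673))/0.0592 = 0.236.
For 2 Cu⁺(aq) + Sn(s) → 2 Cu(s) + Sn²⁺(aq), the reaction quotient is Q = [Sn²⁺(aq)] / [Cu⁺(aq)]^2.
Solving for the unknown gives log [Cu⁺(aq)] = −0.064, so [Cu⁺(aq)] ≈ 0.86 M.

0.86 M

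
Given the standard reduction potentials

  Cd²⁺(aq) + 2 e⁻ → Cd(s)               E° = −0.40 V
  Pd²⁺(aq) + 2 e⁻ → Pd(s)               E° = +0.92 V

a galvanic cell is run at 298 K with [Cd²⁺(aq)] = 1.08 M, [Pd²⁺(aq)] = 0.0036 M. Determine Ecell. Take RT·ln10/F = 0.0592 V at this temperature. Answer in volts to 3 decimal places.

+1.247 V

The Pd²⁺/Pd couple has the more positive E°, so it is the cathode; Cd²⁺/Cd is the anode.
E°cell = +0.92 − (−0.40) = +1.32 V, with n = 2 electrons transferred.
For the overall reaction Pd²⁺(aq) + Cd(s) → Pd(s) + Cd²⁺(aq), Q = [Cd²⁺(aq)] / [Pd²⁺(aq)] = 300, giving log Q = 2.477.
E = E° − (0.0592/n)·log Q = +1.32 − (0.0592/2)(2.477) = +1.247 V.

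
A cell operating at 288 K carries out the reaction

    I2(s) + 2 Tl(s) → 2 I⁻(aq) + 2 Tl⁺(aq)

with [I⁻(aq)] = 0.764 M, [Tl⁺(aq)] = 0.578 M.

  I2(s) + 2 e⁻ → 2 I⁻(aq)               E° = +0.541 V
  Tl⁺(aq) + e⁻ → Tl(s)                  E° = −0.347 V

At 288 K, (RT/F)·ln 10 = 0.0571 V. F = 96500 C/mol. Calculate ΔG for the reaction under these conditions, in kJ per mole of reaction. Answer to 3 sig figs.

−175 kJ/mol

The standard cell potential is +0.541 − (−0.347) = +0.888 V, with n = 2 electrons in the balanced equation.
Q = [I⁻(aq)]^2·[Tl⁺(aq)]^2 = 0.195, so log Q = −0.710 and E = +0.888 − (0.0571/2)(−0.710) = +0.9083 V.
Finally ΔG = −nFE = −(2)(96500 C/mol)(+0.9083 V) = −175 kJ/mol.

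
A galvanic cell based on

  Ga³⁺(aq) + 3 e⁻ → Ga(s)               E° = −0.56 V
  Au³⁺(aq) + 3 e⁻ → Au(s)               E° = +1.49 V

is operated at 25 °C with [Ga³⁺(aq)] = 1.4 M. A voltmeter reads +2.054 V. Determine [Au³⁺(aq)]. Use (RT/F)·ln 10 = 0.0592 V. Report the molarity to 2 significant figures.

With Au³⁺/Au at the cathode and Ga³⁺/Ga at the anode, E°cell = +1.49 − (−0.56) = +2.05 V (n = 3).
From the Nernst equation, log Q = n(E° − E)/0.0592 = 3·(+2.05 − (+2.054))/0.0592 = −0.203.
The balanced reaction is Au³⁺(aq) + Ga(s) → Au(s) + Ga³⁺(aq), so Q = [Ga³⁺(aq)] / [Au³⁺(aq)].
Substituting the known concentrations and solving, log [Au³⁺(aq)] = 0.349 and [Au³⁺(aq)] = 2.2 M.

2.2 M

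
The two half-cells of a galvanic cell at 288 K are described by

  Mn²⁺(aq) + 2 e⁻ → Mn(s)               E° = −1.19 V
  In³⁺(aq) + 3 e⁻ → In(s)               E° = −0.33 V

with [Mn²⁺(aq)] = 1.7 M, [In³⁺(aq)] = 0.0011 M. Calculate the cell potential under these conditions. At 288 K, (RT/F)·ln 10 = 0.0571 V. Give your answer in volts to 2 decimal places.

+0.80 V

The In³⁺/In couple has the more positive E°, so it is the cathode; Mn²⁺/Mn is the anode.
The standard potential is −0.33 − (−1.19) = +0.86 V and the balanced reaction transfers n = 6 electrons.
For the overall reaction 2 In³⁺(aq) + 3 Mn(s) → 2 In(s) + 3 Mn²⁺(aq), Q = [Mn²⁺(aq)]^3 / [In³⁺(aq)]^2 = 4.06×10^6, giving log Q = 6.609.
E = E° − (0.0571/n)·log Q = +0.86 − (0.0571/6)(6.609) = +0.80 V.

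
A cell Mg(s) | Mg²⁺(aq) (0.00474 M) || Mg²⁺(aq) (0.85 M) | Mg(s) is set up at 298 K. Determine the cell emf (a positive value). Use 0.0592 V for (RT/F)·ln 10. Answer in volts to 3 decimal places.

For a concentration cell E°cell = 0, since both electrodes use the same couple.
The compartment with the higher Mg²⁺(aq) concentration (0.85 M) acts as the cathode; ions are reduced there and produced at the dilute (0.00474 M) anode.
With n = 2, Ecell = −(0.0592/2)·log([dilute]/[conc]) = −(0.0592/2)·log(0.00474/0.85) = +0.067 V.

0.067 V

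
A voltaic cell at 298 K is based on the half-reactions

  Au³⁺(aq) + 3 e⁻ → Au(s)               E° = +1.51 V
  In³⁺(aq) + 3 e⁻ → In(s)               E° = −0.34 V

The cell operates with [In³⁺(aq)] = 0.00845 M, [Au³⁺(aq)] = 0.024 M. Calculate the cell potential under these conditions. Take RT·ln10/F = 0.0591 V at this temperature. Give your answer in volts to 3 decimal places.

+1.859 V

Since E°(Au³⁺/Au) > E°(In³⁺/In), Au³⁺/Au serves as the cathode.
E°cell = +1.51 − (−0.34) = +1.85 V, with n = 3 electrons transferred.
The balanced reaction is Au³⁺(aq) + In(s) → Au(s) + In³⁺(aq), so Q = [In³⁺(aq)] / [Au³⁺(aq)] = 0.352 and log Q = −0.453.
E = E° − (0.0591/n)·log Q = +1.85 − (0.0591/3)(−0.453) = +1.859 V.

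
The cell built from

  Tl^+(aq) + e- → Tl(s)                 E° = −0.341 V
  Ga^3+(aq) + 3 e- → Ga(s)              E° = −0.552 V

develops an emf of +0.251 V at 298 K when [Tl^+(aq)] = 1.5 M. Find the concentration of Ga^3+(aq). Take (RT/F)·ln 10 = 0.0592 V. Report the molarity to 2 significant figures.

Tl⁺/Tl is the cathode (higher E°); E°cell = −0.341 − (−0.552) = +0.211 V with n = 3.
Since E = E° − (0.0592/n)·log Q, log Q = n(E° − E)/0.0592 = −2.027.
Balancing electrons gives 3 Tl^+(aq) + Ga(s) → 3 Tl(s) + Ga^3+(aq); thus Q = [Ga^3+(aq)] / [Tl^+(aq)]^3.
Solving for the unknown gives log [Ga^3+(aq)] = −1.499, so [Ga^3+(aq)] ≈ 0.032 M.

0.032 M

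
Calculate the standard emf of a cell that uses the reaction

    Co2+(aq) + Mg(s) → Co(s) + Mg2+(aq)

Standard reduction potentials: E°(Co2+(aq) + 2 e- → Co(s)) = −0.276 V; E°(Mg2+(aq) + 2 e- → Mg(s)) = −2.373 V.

Co2+(aq) gains electrons, so the Co²⁺/Co couple is the cathode; the Mg²⁺/Mg couple is the anode.
E°cell = E°(cathode) − E°(anode) = −0.276 − (−2.373) = +2.097 V.
The positive value indicates the reaction is spontaneous as written.

+2.097 V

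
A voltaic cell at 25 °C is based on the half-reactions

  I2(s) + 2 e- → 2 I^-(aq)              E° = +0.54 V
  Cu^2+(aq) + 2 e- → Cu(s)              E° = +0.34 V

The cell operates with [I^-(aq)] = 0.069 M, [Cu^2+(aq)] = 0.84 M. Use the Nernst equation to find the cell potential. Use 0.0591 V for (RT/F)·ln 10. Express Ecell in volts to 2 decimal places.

The I₂/I⁻ couple has the more positive E°, so it is the cathode; Cu²⁺/Cu is the anode.
E°cell = +0.54 − (+0.34) = +0.20 V, with n = 2 electrons transferred.
The balanced reaction is I2(s) + Cu(s) → 2 I^-(aq) + Cu^2+(aq), so Q = [I^-(aq)]^2·[Cu^2+(aq)] = 0.004 and log Q = −2.398.
Applying E = E° − (RT ln10/nF)·log Q gives +0.20 − (0.0591/2)(−2.398) = +0.27 V.

+0.27 V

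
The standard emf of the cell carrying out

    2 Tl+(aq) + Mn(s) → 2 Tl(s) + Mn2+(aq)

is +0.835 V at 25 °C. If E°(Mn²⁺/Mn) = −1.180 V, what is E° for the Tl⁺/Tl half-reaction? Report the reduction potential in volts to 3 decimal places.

In the reaction as written the Tl⁺/Tl couple is reduced (cathode) and Mn²⁺/Mn is oxidized (anode), so E°cell = E°(Tl⁺/Tl) − E°(Mn²⁺/Mn).
E°(Tl⁺/Tl) = E°cell + E°(anode) = +0.835 + (−1.180) = −0.345 V.

−0.345 V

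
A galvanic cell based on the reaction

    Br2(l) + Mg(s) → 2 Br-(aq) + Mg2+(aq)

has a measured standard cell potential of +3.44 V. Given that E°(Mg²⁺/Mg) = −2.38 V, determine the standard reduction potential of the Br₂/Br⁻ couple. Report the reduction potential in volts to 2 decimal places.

+1.06 V

In the reaction as written the Br₂/Br⁻ couple is reduced (cathode) and Mg²⁺/Mg is oxidized (anode), so E°cell = E°(Br₂/Br⁻) − E°(Mg²⁺/Mg).
E°(Br₂/Br⁻) = E°cell + E°(anode) = +3.44 + (−2.38) = +1.06 V.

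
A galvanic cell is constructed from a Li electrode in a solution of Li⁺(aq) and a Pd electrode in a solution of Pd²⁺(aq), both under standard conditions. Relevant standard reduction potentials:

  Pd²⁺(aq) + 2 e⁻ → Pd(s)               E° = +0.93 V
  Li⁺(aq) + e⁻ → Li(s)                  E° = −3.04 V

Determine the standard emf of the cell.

Of the two couples in this cell, the one with the more positive reduction potential is reduced at the cathode: here that is Pd²⁺/Pd (+0.93 V); Li⁺/Li (−3.04 V) is the anode.
E°cell = E°(cathode) − E°(anode) = +0.93 − (−3.04) = +3.97 V.

+3.97 V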